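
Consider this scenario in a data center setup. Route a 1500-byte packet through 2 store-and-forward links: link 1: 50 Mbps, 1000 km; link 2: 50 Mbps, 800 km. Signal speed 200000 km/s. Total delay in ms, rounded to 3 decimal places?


Packet = 1500 bytes = 12000 bits. Store-and-forward: sum (t_trans + t_prop) per link.
Link 1: t_trans = 12000/(50*10^6) s = 0.2400 ms; t_prop = 1000/200000 s = 5.0000 ms; subtotal = 5.2400 ms
Link 2: t_trans = 12000/(50*10^6) s = 0.2400 ms; t_prop = 800/200000 s = 4.0000 ms; subtotal = 4.2400 ms
End-to-end = 5.2400 + 4.2400 = 9.4800 ms -> 9.480 ms (3 dp)

9.480


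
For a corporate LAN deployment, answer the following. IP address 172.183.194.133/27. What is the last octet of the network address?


Given: IP = 172.183.194.133, prefix = /27
Subnet mask = 255.255.255.224
Last octet of IP: 133
Last octet of mask: 224
Network last octet = 133 AND 224 = 128

128


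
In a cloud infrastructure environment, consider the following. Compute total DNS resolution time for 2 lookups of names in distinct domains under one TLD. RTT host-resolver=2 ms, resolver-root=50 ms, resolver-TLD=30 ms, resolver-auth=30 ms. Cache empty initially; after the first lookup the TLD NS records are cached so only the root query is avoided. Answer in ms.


Lookup 1 (cold cache): local + root + TLD + auth = 2 + 50 + 30 + 30 = 112 ms
Lookups 2..2 (TLD NS cached -> skip root; new domain -> still ask TLD and auth): local + TLD + auth = 2 + 30 + 30 = 62 ms each
Remaining 1 lookups: 1 * 62 = 62 ms
Total = 112 + 62 = 174 ms

174


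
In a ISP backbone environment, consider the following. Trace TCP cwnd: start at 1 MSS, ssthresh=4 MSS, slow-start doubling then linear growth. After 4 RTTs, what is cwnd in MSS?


RTT 0: cwnd = 1 MSS (initial)
RTT 1: cwnd = 2 MSS (slow start, doubled)
RTT 2: cwnd = 4 MSS (slow start, doubled)
RTT 3: cwnd = 5 MSS (congestion avoidance, +1)
RTT 4: cwnd = 6 MSS (congestion avoidance, +1)

6


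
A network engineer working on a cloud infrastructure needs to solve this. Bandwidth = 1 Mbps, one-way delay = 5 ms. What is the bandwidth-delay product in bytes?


Given: bandwidth = 1 Mbps, delay = 5 ms
BDP in bits = 1 * 10^6 * 5 / 1000
BDP in bits = 5000
BDP in bytes = 5000 / 8 = 625

625


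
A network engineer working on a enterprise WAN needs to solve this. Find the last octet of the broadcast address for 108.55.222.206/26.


Given: IP = 108.55.222.206, prefix = /26
Host bits = 32 - 26 = 6
Network last octet = 206 AND mask = 192
Host part size = 2^6 - 1 = 63
Broadcast last octet = 192 OR 63 = 255

255


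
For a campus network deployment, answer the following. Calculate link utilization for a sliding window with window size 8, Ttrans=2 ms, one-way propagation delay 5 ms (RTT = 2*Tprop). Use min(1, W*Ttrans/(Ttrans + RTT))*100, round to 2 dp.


Given: W = 8, Ttrans = 2 ms, RTT = 10 ms (= 2 * Tprop, Tprop = 5 ms)
Cycle time = Ttrans + RTT = 2 + 10 = 12 ms (first packet sent until its ACK returns)
W * Ttrans = 8 * 2 = 16 ms of sending per cycle
W * Ttrans / (Ttrans + RTT) = 16 / 12 = 1.333333
U = min(1, 1.333333) = 1.000000
U% = 100.00%

100.00


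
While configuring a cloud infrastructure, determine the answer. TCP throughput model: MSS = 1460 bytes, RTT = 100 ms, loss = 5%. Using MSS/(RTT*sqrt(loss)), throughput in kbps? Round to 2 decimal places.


Given: MSS = 1460 bytes, RTT = 100 ms, loss = 5%
RTT in seconds = 100 / 1000 = 0.1
Loss rate = 5% = 0.05
sqrt(loss) = sqrt(0.05) = 0.223606797750
Throughput (bytes/s) = 1460 / (0.1 * 0.223606797750) = 65293.1849
Throughput (kbps) = 65293.1849 * 8 / 1000 = 522.345480 -> 522.35 kbps (2 dp)

522.35


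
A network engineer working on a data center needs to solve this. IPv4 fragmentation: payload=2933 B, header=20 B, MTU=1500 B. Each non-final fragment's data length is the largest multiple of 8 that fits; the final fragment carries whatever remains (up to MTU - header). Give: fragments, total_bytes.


Max data per non-final fragment = floor((MTU - header)/8)*8 = floor((1500 - 20)/8)*8 = floor(1480/8)*8 = 1480 B
Final fragment needs no 8-byte alignment: it can carry up to MTU - header = 1480 B
Non-final fragments needed = ceil((payload - 1480) / 1480) = ceil(1453/1480) = ceil(0.9818) = 1
Number of fragments = 1 + 1 = 2
Fragment sizes (data): 1 * 1480 B + 1453 B (last, 1453 <= 1480 OK)
Total bytes sent = payload + n_frags * header = 2933 + 2*20 = 2933 + 40 = 2973 B

2, 2973


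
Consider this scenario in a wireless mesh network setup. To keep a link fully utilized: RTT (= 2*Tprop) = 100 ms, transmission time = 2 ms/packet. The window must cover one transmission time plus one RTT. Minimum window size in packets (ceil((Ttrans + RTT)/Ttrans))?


Given: Ttrans = 2 ms, RTT = 100 ms (= 2 * Tprop, Tprop = 50 ms)
Time until first ACK returns = Ttrans + RTT = 2 + 100 = 102 ms
Need W * Ttrans >= Ttrans + RTT  ->  W >= (Ttrans + RTT) / Ttrans
(Ttrans + RTT) / Ttrans = 102 / 2 = 51
W_min = ceil(51) = 51

51


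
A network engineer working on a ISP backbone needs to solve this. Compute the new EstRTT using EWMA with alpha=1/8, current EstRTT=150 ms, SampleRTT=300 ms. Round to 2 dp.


Given: EstRTT = 150 ms, SampleRTT = 300 ms, alpha = 1/8
New EstRTT = (1 - alpha) * EstRTT + alpha * SampleRTT
(7/8) * 150 = 131.25
(1/8) * 300 = 37.5
New EstRTT = 131.25 + 37.5 = 168.75 ms -> 168.75 ms (2 dp)

168.75


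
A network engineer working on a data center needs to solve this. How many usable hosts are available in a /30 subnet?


Given: subnet mask /30
Host bits = 32 - 30 = 2
Total addresses = 2^2 = 4
Usable hosts = 4 - 2 (network + broadcast) = 2

2


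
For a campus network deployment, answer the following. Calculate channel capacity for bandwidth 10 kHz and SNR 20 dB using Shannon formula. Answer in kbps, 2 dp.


Given: B = 10 kHz, SNR = 20 dB
SNR linear = 10^(20/10) = 100
1 + SNR = 101
log2(101) = 6.6582114828
C = 10 * 1000 * 6.6582114828 = 66582.1148 bps
C = 66.582115 kbps -> 66.58 kbps (2 dp)

66.58


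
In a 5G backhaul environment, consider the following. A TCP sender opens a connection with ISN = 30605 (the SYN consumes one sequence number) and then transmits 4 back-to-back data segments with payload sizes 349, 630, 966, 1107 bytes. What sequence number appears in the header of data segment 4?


The SYN occupies sequence number ISN = 30605, so the first data byte is ISN + 1 = 30606.
SEQ of data segment i = (ISN + 1) + sum of payload sizes of segments 1..i-1.
Segment 1: SEQ = 30606, payload = 349 bytes
Segment 2: SEQ = 30955, payload = 630 bytes
Segment 3: SEQ = 31585, payload = 966 bytes
Segment 4: SEQ = 32551, payload = 1107 bytes
SEQ of segment 4 = 30606 + 349 + 630 + 966 = 32551

32551


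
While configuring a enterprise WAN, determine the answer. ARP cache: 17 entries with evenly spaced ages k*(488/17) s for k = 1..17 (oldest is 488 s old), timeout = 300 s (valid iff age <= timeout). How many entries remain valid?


Ages are k * 488/17 s for k = 1..17 (spacing = 28.7059 s).
Entry k is valid iff k * 488/17 <= 300 iff k <= 17 * 300 / 488 = 10.4508
n_valid = floor(10.4508) = 10
(n_stale = 17 - 10 = 7)

10


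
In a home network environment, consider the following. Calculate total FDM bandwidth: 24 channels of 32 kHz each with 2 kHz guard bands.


Given: 24 channels, 32 kHz each, guard = 2 kHz
Channel bandwidth = 24 * 32 = 768 kHz
Guard bands = 23 gaps * 2 kHz = 46 kHz
Total = 768 + 46 = 814 kHz

814


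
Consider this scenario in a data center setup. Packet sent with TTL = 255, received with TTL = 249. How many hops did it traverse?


Given: initial TTL = 255, received TTL = 249
Hops = initial TTL - received TTL
Hops = 255 - 249 = 6

6


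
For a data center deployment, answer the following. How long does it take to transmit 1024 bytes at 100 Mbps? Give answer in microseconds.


Given: packet = 1024 bytes, bandwidth = 100 Mbps
Packet in bits = 1024 * 8 = 8192 bits
Bandwidth = 100 * 10^6 = 100000000 bps
Time = 8192 / 100000000 seconds
Time in us = 8192 * 10^6 / 100000000 = 81.92

81.92


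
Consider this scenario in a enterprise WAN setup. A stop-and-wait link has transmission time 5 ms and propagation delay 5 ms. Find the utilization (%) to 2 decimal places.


Given: Ttrans = 5 ms, Tprop = 5 ms
RTT = 2 * Tprop = 2 * 5 = 10 ms
U = Ttrans / (Ttrans + RTT)
U = 5 / (5 + 10)
U = 5 / 15 = 0.333333
U% = 33.33%

33.33


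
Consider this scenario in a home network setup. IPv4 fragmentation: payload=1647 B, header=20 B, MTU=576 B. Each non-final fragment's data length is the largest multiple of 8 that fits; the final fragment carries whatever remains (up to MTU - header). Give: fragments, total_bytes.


Max data per non-final fragment = floor((MTU - header)/8)*8 = floor((576 - 20)/8)*8 = floor(556/8)*8 = 552 B
Final fragment needs no 8-byte alignment: it can carry up to MTU - header = 556 B
Non-final fragments needed = ceil((payload - 556) / 552) = ceil(1091/552) = ceil(1.9764) = 2
Number of fragments = 2 + 1 = 3
Fragment sizes (data): 2 * 552 B + 543 B (last, 543 <= 556 OK)
Total bytes sent = payload + n_frags * header = 1647 + 3*20 = 1647 + 60 = 1707 B

3, 1707


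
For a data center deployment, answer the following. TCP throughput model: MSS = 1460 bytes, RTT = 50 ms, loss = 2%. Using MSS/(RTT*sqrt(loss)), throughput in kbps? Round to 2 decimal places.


Given: MSS = 1460 bytes, RTT = 50 ms, loss = 2%
RTT in seconds = 50 / 1000 = 0.05
Loss rate = 2% = 0.02
sqrt(loss) = sqrt(0.02) = 0.141421356237
Throughput (bytes/s) = 1460 / (0.05 * 0.141421356237) = 206475.1801
Throughput (kbps) = 206475.1801 * 8 / 1000 = 1651.801441 -> 1651.80 kbps (2 dp)

1651.80


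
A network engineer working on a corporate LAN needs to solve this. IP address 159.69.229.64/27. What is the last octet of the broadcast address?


Given: IP = 159.69.229.64, prefix = /27
Host bits = 32 - 27 = 5
Network last octet = 64 AND mask = 64
Host part size = 2^5 - 1 = 31
Broadcast last octet = 64 OR 31 = 95

95


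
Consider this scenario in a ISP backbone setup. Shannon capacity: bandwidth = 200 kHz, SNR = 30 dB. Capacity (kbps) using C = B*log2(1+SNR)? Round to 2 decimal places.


Given: B = 200 kHz, SNR = 30 dB
SNR linear = 10^(30/10) = 1000
1 + SNR = 1001
log2(1001) = 9.9672262588
C = 200 * 1000 * 9.9672262588 = 1993445.2518 bps
C = 1993.445252 kbps -> 1993.45 kbps (2 dp)

1993.45


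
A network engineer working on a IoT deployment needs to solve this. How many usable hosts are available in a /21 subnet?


Given: subnet mask /21
Host bits = 32 - 21 = 11
Total addresses = 2^11 = 2048
Usable hosts = 2048 - 2 (network + broadcast) = 2046

2046


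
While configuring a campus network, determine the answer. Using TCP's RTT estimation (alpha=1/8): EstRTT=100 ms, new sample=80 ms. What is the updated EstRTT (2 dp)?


Given: EstRTT = 100 ms, SampleRTT = 80 ms, alpha = 1/8
New EstRTT = (1 - alpha) * EstRTT + alpha * SampleRTT
(7/8) * 100 = 87.5
(1/8) * 80 = 10
New EstRTT = 87.5 + 10 = 97.5 ms -> 97.50 ms (2 dp)

97.50


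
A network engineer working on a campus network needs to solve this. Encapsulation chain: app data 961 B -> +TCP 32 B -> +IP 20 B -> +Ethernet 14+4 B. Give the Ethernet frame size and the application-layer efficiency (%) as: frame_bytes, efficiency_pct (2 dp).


TCP segment = 961 + 32 = 993 B
IP packet = 993 + 20 = 1013 B
Ethernet frame = 1013 + 14 + 4 = 1031 B
Efficiency = app / frame = 961 / 1031 = 0.932105 = 93.2105% -> 93.21% (2 dp)

1031, 93.21


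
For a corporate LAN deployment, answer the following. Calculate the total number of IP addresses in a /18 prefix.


Given: CIDR prefix /18
Host bits = 32 - 18 = 14
Total addresses = 2^14 = 16384

16384


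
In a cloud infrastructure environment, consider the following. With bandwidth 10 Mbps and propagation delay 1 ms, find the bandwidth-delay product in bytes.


Given: bandwidth = 10 Mbps, delay = 1 ms
BDP in bits = 10 * 10^6 * 1 / 1000
BDP in bits = 10000
BDP in bytes = 10000 / 8 = 1250

1250


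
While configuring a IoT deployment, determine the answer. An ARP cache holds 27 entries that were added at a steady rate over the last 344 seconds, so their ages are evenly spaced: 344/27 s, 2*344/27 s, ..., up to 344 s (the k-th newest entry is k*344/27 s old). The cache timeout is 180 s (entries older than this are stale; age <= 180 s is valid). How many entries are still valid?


Ages are k * 344/27 s for k = 1..27 (spacing = 12.7407 s).
Entry k is valid iff k * 344/27 <= 180 iff k <= 27 * 180 / 344 = 14.1279
n_valid = floor(14.1279) = 14
(n_stale = 27 - 14 = 13)

14


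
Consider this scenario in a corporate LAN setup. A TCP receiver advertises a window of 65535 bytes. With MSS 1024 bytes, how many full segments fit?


Given: RWND = 65535 bytes, MSS = 1024 bytes
Full segments = floor(RWND / MSS)
Full segments = floor(65535 / 1024)
Full segments = floor(63.999) = 63

63


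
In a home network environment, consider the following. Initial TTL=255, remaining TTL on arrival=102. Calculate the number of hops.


Given: initial TTL = 255, received TTL = 102
Hops = initial TTL - received TTL
Hops = 255 - 102 = 153

153


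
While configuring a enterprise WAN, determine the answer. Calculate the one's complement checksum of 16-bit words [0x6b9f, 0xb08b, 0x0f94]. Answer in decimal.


Given words: [0x6b9f, 0xb08b, 0x0f94]
Step 1: Sum all words
Raw sum = 27551 + 45195 + 3988 = 76734
Step 2: Fold carry: (11198 + 1) = 11199
One's complement = ~11199 & 0xFFFF = 54336

54336


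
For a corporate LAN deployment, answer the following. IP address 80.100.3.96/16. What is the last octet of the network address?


Given: IP = 80.100.3.96, prefix = /16
Subnet mask = 255.255.0.0
Last octet of IP: 96
Last octet of mask: 0
Network last octet = 96 AND 0 = 0

0


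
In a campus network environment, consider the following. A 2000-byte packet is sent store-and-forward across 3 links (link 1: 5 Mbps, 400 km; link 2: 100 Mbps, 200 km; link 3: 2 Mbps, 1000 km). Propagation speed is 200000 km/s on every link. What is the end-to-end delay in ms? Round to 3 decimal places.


Packet = 2000 bytes = 16000 bits. Store-and-forward: sum (t_trans + t_prop) per link.
Link 1: t_trans = 16000/(5*10^6) s = 3.2000 ms; t_prop = 400/200000 s = 2.0000 ms; subtotal = 5.2000 ms
Link 2: t_trans = 16000/(100*10^6) s = 0.1600 ms; t_prop = 200/200000 s = 1.0000 ms; subtotal = 1.1600 ms
Link 3: t_trans = 16000/(2*10^6) s = 8.0000 ms; t_prop = 1000/200000 s = 5.0000 ms; subtotal = 13.0000 ms
End-to-end = 5.2000 + 1.1600 + 13.0000 = 19.3600 ms -> 19.360 ms (3 dp)

19.360


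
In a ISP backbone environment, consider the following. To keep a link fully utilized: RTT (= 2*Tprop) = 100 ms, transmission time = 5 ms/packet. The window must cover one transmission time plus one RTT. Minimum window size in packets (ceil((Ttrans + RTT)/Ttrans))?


Given: Ttrans = 5 ms, RTT = 100 ms (= 2 * Tprop, Tprop = 50 ms)
Time until first ACK returns = Ttrans + RTT = 5 + 100 = 105 ms
Need W * Ttrans >= Ttrans + RTT  ->  W >= (Ttrans + RTT) / Ttrans
(Ttrans + RTT) / Ttrans = 105 / 5 = 21
W_min = ceil(21) = 21

21


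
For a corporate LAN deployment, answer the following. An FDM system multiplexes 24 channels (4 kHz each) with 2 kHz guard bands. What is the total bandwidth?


Given: 24 channels, 4 kHz each, guard = 2 kHz
Channel bandwidth = 24 * 4 = 96 kHz
Guard bands = 23 gaps * 2 kHz = 46 kHz
Total = 96 + 46 = 142 kHz

142


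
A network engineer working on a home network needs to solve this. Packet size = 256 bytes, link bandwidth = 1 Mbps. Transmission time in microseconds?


Given: packet = 256 bytes, bandwidth = 1 Mbps
Packet in bits = 256 * 8 = 2048 bits
Bandwidth = 1 * 10^6 = 1000000 bps
Time = 2048 / 1000000 seconds
Time in us = 2048 * 10^6 / 1000000 = 2048

2048


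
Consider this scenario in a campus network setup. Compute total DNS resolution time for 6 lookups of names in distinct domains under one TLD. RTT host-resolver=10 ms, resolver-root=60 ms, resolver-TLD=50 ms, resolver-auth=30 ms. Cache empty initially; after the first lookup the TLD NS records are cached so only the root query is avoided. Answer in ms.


Lookup 1 (cold cache): local + root + TLD + auth = 10 + 60 + 50 + 30 = 150 ms
Lookups 2..6 (TLD NS cached -> skip root; new domain -> still ask TLD and auth): local + TLD + auth = 10 + 50 + 30 = 90 ms each
Remaining 5 lookups: 5 * 90 = 450 ms
Total = 150 + 450 = 600 ms

600


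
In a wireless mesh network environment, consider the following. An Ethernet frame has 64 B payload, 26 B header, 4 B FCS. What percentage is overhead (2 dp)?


Given: payload = 64 B, header = 26 B, trailer = 4 B
Overhead bytes = header + trailer = 26 + 4 = 30
Total frame = payload + overhead = 64 + 30 = 94
Overhead % = 30 / 94 * 100 = 31.9149% -> 31.91% (2 dp)

31.91


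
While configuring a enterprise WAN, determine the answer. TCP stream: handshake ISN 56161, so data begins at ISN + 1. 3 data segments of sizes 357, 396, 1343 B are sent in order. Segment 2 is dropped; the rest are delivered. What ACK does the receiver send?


SYN uses sequence number 56161; first data byte = ISN + 1 = 56162.
Segment 1: SEQ = 56162, len = 357 B, covers [56162, 56518]
Segment 2: SEQ = 56519, len = 396 B, covers [56519, 56914] [LOST]
Segment 3: SEQ = 56915, len = 1343 B, covers [56915, 58257]
In-order data received: bytes [56162, 56518] (segments 1..1).
Segment 2 missing -> gap begins at byte 56519; later segments buffered out of order.
Cumulative ACK = next expected in-order byte = 56162 + 357 = 56519

56519


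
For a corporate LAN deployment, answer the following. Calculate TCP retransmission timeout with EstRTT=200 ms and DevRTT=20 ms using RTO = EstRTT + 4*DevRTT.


Given: EstRTT = 200 ms, DevRTT = 20 ms
Timeout = EstRTT + 4 * DevRTT
4 * DevRTT = 4 * 20 = 80
Timeout = 200 + 80 = 280 ms

280


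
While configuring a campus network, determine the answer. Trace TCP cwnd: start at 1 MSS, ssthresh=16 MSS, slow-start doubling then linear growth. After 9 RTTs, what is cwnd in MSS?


RTT 0: cwnd = 1 MSS (initial)
RTT 1: cwnd = 2 MSS (slow start, doubled)
RTT 2: cwnd = 4 MSS (slow start, doubled)
RTT 3: cwnd = 8 MSS (slow start, doubled)
RTT 4: cwnd = 16 MSS (slow start, doubled)
RTT 5: cwnd = 17 MSS (congestion avoidance, +1)
RTT 6: cwnd = 18 MSS (congestion avoidance, +1)
RTT 7: cwnd = 19 MSS (congestion avoidance, +1)
RTT 8: cwnd = 20 MSS (congestion avoidance, +1)
RTT 9: cwnd = 21 MSS (congestion avoidance, +1)

21


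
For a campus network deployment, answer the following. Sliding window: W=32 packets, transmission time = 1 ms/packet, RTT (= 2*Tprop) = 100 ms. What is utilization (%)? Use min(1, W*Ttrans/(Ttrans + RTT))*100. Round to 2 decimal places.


Given: W = 32, Ttrans = 1 ms, RTT = 100 ms (= 2 * Tprop, Tprop = 50 ms)
Cycle time = Ttrans + RTT = 1 + 100 = 101 ms (first packet sent until its ACK returns)
W * Ttrans = 32 * 1 = 32 ms of sending per cycle
W * Ttrans / (Ttrans + RTT) = 32 / 101 = 0.316832
U = min(1, 0.316832) = 0.316832
U% = 31.68%

31.68


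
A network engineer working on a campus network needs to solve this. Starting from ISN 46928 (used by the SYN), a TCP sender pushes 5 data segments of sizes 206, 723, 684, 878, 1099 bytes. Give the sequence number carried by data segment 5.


The SYN occupies sequence number ISN = 46928, so the first data byte is ISN + 1 = 46929.
SEQ of data segment i = (ISN + 1) + sum of payload sizes of segments 1..i-1.
Segment 1: SEQ = 46929, payload = 206 bytes
Segment 2: SEQ = 47135, payload = 723 bytes
Segment 3: SEQ = 47858, payload = 684 bytes
Segment 4: SEQ = 48542, payload = 878 bytes
Segment 5: SEQ = 49420, payload = 1099 bytes
SEQ of segment 5 = 46929 + 206 + 723 + 684 + 878 = 49420

49420


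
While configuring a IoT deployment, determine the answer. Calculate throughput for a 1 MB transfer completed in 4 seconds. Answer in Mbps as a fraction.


Given: file = 1 MB, time = 4 s
File in Mb = 1 * 8 = 8 Mb
Throughput = 8 / 4 Mbps
Throughput = 2 Mbps

2


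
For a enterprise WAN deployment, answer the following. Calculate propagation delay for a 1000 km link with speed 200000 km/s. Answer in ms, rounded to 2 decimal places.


Given: distance = 1000 km, speed = 200000 km/s
Delay = distance / speed = 1000 / 200000 seconds
Delay in ms = 1000 * 1000 / 200000
Delay = 5.0000 ms
Rounded to 2 dp = 5.00 ms

5.00


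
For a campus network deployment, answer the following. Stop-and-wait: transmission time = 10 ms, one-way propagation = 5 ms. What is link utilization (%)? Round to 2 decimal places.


Given: Ttrans = 10 ms, Tprop = 5 ms
RTT = 2 * Tprop = 2 * 5 = 10 ms
U = Ttrans / (Ttrans + RTT)
U = 10 / (10 + 10)
U = 10 / 20 = 0.5
U% = 50.00%

50.00


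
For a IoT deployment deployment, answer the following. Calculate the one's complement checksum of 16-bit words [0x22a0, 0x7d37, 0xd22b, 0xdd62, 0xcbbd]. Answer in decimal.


Given words: [0x22a0, 0x7d37, 0xd22b, 0xdd62, 0xcbbd]
Step 1: Sum all words
Raw sum = 8864 + 32055 + 53803 + 56674 + 52157 = 203553
Step 2: Fold carry: (6945 + 3) = 6948
One's complement = ~6948 & 0xFFFF = 58587

58587


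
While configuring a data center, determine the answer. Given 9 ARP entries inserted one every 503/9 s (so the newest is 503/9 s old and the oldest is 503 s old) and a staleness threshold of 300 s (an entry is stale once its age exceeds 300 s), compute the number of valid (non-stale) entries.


Ages are k * 503/9 s for k = 1..9 (spacing = 55.8889 s).
Entry k is valid iff k * 503/9 <= 300 iff k <= 9 * 300 / 503 = 5.3678
n_valid = floor(5.3678) = 5
(n_stale = 9 - 5 = 4)

5


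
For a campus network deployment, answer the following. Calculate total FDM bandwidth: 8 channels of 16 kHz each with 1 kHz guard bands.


Given: 8 channels, 16 kHz each, guard = 1 kHz
Channel bandwidth = 8 * 16 = 128 kHz
Guard bands = 7 gaps * 1 kHz = 7 kHz
Total = 128 + 7 = 135 kHz

135


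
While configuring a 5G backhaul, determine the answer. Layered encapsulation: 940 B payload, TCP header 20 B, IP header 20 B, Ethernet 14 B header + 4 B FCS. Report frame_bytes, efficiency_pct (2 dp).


TCP segment = 940 + 20 = 960 B
IP packet = 960 + 20 = 980 B
Ethernet frame = 980 + 14 + 4 = 998 B
Efficiency = app / frame = 940 / 998 = 0.941884 = 94.1884% -> 94.19% (2 dp)

998, 94.19


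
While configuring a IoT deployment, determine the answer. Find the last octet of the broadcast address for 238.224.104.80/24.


Given: IP = 238.224.104.80, prefix = /24
Host bits = 32 - 24 = 8
Network last octet = 80 AND mask = 0
Host part size = 2^8 - 1 = 255
Broadcast last octet = 0 OR 255 = 255

255


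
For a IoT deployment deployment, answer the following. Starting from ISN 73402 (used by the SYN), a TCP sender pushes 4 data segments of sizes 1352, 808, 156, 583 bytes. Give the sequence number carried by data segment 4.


The SYN occupies sequence number ISN = 73402, so the first data byte is ISN + 1 = 73403.
SEQ of data segment i = (ISN + 1) + sum of payload sizes of segments 1..i-1.
Segment 1: SEQ = 73403, payload = 1352 bytes
Segment 2: SEQ = 74755, payload = 808 bytes
Segment 3: SEQ = 75563, payload = 156 bytes
Segment 4: SEQ = 75719, payload = 583 bytes
SEQ of segment 4 = 73403 + 1352 + 808 + 156 = 75719

75719


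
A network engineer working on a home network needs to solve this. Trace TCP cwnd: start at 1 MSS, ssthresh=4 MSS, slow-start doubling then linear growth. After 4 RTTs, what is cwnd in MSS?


RTT 0: cwnd = 1 MSS (initial)
RTT 1: cwnd = 2 MSS (slow start, doubled)
RTT 2: cwnd = 4 MSS (slow start, doubled)
RTT 3: cwnd = 5 MSS (congestion avoidance, +1)
RTT 4: cwnd = 6 MSS (congestion avoidance, +1)

6


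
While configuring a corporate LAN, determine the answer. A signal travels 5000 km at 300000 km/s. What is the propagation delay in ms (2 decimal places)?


Given: distance = 5000 km, speed = 300000 km/s
Delay = distance / speed = 5000 / 300000 seconds
Delay in ms = 5000 * 1000 / 300000
Delay = 16.6667 ms
Rounded to 2 dp = 16.67 ms

16.67


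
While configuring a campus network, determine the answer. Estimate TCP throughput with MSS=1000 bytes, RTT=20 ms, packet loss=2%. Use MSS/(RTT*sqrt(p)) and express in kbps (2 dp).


Given: MSS = 1000 bytes, RTT = 20 ms, loss = 2%
RTT in seconds = 20 / 1000 = 0.02
Loss rate = 2% = 0.02
sqrt(loss) = sqrt(0.02) = 0.141421356237
Throughput (bytes/s) = 1000 / (0.02 * 0.141421356237) = 353553.3906
Throughput (kbps) = 353553.3906 * 8 / 1000 = 2828.427125 -> 2828.43 kbps (2 dp)

2828.43


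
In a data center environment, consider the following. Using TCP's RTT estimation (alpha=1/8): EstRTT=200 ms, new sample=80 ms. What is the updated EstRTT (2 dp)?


Given: EstRTT = 200 ms, SampleRTT = 80 ms, alpha = 1/8
New EstRTT = (1 - alpha) * EstRTT + alpha * SampleRTT
(7/8) * 200 = 175
(1/8) * 80 = 10
New EstRTT = 175 + 10 = 185 ms -> 185.00 ms (2 dp)

185.00


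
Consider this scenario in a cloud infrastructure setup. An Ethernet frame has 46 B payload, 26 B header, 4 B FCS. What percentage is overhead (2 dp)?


Given: payload = 46 B, header = 26 B, trailer = 4 B
Overhead bytes = header + trailer = 26 + 4 = 30
Total frame = payload + overhead = 46 + 30 = 76
Overhead % = 30 / 76 * 100 = 39.4737% -> 39.47% (2 dp)

39.47


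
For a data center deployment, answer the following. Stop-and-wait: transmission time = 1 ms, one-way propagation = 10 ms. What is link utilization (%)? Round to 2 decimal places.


Given: Ttrans = 1 ms, Tprop = 10 ms
RTT = 2 * Tprop = 2 * 10 = 20 ms
U = Ttrans / (Ttrans + RTT)
U = 1 / (1 + 20)
U = 1 / 21 = 0.047619
U% = 4.76%

4.76


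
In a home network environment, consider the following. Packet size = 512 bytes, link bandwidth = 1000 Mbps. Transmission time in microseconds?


Given: packet = 512 bytes, bandwidth = 1000 Mbps
Packet in bits = 512 * 8 = 4096 bits
Bandwidth = 1000 * 10^6 = 1000000000 bps
Time = 4096 / 1000000000 seconds
Time in us = 4096 * 10^6 / 1000000000 = 4.096

4.096


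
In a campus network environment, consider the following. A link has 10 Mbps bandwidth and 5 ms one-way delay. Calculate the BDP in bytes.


Given: bandwidth = 10 Mbps, delay = 5 ms
BDP in bits = 10 * 10^6 * 5 / 1000
BDP in bits = 50000
BDP in bytes = 50000 / 8 = 6250

6250


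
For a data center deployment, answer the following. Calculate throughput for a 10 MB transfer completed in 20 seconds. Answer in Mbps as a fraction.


Given: file = 10 MB, time = 20 s
File in Mb = 10 * 8 = 80 Mb
Throughput = 80 / 20 Mbps
Throughput = 4 Mbps

4


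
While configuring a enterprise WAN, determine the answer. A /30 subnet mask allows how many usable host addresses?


Given: subnet mask /30
Host bits = 32 - 30 = 2
Total addresses = 2^2 = 4
Usable hosts = 4 - 2 (network + broadcast) = 2

2


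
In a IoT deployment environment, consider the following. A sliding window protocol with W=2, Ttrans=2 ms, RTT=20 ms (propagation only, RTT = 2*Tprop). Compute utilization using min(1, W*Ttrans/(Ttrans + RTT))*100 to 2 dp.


Given: W = 2, Ttrans = 2 ms, RTT = 20 ms (= 2 * Tprop, Tprop = 10 ms)
Cycle time = Ttrans + RTT = 2 + 20 = 22 ms (first packet sent until its ACK returns)
W * Ttrans = 2 * 2 = 4 ms of sending per cycle
W * Ttrans / (Ttrans + RTT) = 4 / 22 = 0.181818
U = min(1, 0.181818) = 0.181818
U% = 18.18%

18.18


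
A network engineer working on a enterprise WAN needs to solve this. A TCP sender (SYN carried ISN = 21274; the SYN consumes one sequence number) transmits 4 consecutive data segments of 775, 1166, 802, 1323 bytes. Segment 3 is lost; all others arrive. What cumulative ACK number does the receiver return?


SYN uses sequence number 21274; first data byte = ISN + 1 = 21275.
Segment 1: SEQ = 21275, len = 775 B, covers [21275, 22049]
Segment 2: SEQ = 22050, len = 1166 B, covers [22050, 23215]
Segment 3: SEQ = 23216, len = 802 B, covers [23216, 24017] [LOST]
Segment 4: SEQ = 24018, len = 1323 B, covers [24018, 25340]
In-order data received: bytes [21275, 23215] (segments 1..2).
Segment 3 missing -> gap begins at byte 23216; later segments buffered out of order.
Cumulative ACK = next expected in-order byte = 21275 + 775 + 1166 = 23216

23216


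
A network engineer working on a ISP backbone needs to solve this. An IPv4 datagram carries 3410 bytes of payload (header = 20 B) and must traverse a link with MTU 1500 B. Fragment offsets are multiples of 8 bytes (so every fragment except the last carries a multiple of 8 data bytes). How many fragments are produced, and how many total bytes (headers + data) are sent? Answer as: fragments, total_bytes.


Max data per non-final fragment = floor((MTU - header)/8)*8 = floor((1500 - 20)/8)*8 = floor(1480/8)*8 = 1480 B
Final fragment needs no 8-byte alignment: it can carry up to MTU - header = 1480 B
Non-final fragments needed = ceil((payload - 1480) / 1480) = ceil(1930/1480) = ceil(1.3041) = 2
Number of fragments = 2 + 1 = 3
Fragment sizes (data): 2 * 1480 B + 450 B (last, 450 <= 1480 OK)
Total bytes sent = payload + n_frags * header = 3410 + 3*20 = 3410 + 60 = 3470 B

3, 3470


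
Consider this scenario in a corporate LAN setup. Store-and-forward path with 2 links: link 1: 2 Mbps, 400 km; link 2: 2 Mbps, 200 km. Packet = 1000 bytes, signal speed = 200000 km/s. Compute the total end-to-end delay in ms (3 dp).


Packet = 1000 bytes = 8000 bits. Store-and-forward: sum (t_trans + t_prop) per link.
Link 1: t_trans = 8000/(2*10^6) s = 4.0000 ms; t_prop = 400/200000 s = 2.0000 ms; subtotal = 6.0000 ms
Link 2: t_trans = 8000/(2*10^6) s = 4.0000 ms; t_prop = 200/200000 s = 1.0000 ms; subtotal = 5.0000 ms
End-to-end = 6.0000 + 5.0000 = 11.0000 ms -> 11.000 ms (3 dp)

11.000


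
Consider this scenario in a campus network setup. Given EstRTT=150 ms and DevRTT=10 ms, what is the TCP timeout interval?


Given: EstRTT = 150 ms, DevRTT = 10 ms
Timeout = EstRTT + 4 * DevRTT
4 * DevRTT = 4 * 10 = 40
Timeout = 150 + 40 = 190 ms

190


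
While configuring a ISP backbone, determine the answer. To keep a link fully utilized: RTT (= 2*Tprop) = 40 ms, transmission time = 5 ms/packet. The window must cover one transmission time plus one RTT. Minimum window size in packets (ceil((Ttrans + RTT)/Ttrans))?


Given: Ttrans = 5 ms, RTT = 40 ms (= 2 * Tprop, Tprop = 20 ms)
Time until first ACK returns = Ttrans + RTT = 5 + 40 = 45 ms
Need W * Ttrans >= Ttrans + RTT  ->  W >= (Ttrans + RTT) / Ttrans
(Ttrans + RTT) / Ttrans = 45 / 5 = 9
W_min = ceil(9) = 9

9


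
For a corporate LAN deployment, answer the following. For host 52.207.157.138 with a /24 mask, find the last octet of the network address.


Given: IP = 52.207.157.138, prefix = /24
Subnet mask = 255.255.255.0
Last octet of IP: 138
Last octet of mask: 0
Network last octet = 138 AND 0 = 0

0


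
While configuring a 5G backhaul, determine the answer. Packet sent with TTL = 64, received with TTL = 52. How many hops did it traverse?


Given: initial TTL = 64, received TTL = 52
Hops = initial TTL - received TTL
Hops = 64 - 52 = 12

12


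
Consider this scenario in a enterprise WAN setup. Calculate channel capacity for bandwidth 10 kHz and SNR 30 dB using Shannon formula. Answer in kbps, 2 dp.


Given: B = 10 kHz, SNR = 30 dB
SNR linear = 10^(30/10) = 1000
1 + SNR = 1001
log2(1001) = 9.9672262588
C = 10 * 1000 * 9.9672262588 = 99672.2626 bps
C = 99.672263 kbps -> 99.67 kbps (2 dp)

99.67


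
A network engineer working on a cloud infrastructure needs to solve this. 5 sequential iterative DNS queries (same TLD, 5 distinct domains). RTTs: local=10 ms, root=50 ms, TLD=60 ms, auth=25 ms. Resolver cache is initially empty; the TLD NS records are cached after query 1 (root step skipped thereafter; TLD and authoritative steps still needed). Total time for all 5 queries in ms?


Lookup 1 (cold cache): local + root + TLD + auth = 10 + 50 + 60 + 25 = 145 ms
Lookups 2..5 (TLD NS cached -> skip root; new domain -> still ask TLD and auth): local + TLD + auth = 10 + 60 + 25 = 95 ms each
Remaining 4 lookups: 4 * 95 = 380 ms
Total = 145 + 380 = 525 ms

525


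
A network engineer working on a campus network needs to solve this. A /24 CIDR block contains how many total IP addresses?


Given: CIDR prefix /24
Host bits = 32 - 24 = 8
Total addresses = 2^8 = 256

256


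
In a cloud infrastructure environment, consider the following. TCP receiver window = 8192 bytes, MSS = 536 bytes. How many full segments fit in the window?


Given: RWND = 8192 bytes, MSS = 536 bytes
Full segments = floor(RWND / MSS)
Full segments = floor(8192 / 536)
Full segments = floor(15.2836) = 15

15


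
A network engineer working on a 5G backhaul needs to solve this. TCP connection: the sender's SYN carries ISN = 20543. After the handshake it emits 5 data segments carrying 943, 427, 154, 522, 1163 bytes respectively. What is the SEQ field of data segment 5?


The SYN occupies sequence number ISN = 20543, so the first data byte is ISN + 1 = 20544.
SEQ of data segment i = (ISN + 1) + sum of payload sizes of segments 1..i-1.
Segment 1: SEQ = 20544, payload = 943 bytes
Segment 2: SEQ = 21487, payload = 427 bytes
Segment 3: SEQ = 21914, payload = 154 bytes
Segment 4: SEQ = 22068, payload = 522 bytes
Segment 5: SEQ = 22590, payload = 1163 bytes
SEQ of segment 5 = 20544 + 943 + 427 + 154 + 522 = 22590

22590


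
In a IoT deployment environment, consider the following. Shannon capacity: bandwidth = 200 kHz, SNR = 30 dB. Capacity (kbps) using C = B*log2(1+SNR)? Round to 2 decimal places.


Given: B = 200 kHz, SNR = 30 dB
SNR linear = 10^(30/10) = 1000
1 + SNR = 1001
log2(1001) = 9.9672262588
C = 200 * 1000 * 9.9672262588 = 1993445.2518 bps
C = 1993.445252 kbps -> 1993.45 kbps (2 dp)

1993.45


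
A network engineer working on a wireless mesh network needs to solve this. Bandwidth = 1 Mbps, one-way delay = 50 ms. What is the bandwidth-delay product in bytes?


Given: bandwidth = 1 Mbps, delay = 50 ms
BDP in bits = 1 * 10^6 * 50 / 1000
BDP in bits = 50000
BDP in bytes = 50000 / 8 = 6250

6250


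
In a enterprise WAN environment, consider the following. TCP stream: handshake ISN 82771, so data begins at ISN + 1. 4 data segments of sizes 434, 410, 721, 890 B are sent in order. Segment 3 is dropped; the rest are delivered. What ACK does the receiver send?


SYN uses sequence number 82771; first data byte = ISN + 1 = 82772.
Segment 1: SEQ = 82772, len = 434 B, covers [82772, 83205]
Segment 2: SEQ = 83206, len = 410 B, covers [83206, 83615]
Segment 3: SEQ = 83616, len = 721 B, covers [83616, 84336] [LOST]
Segment 4: SEQ = 84337, len = 890 B, covers [84337, 85226]
In-order data received: bytes [82772, 83615] (segments 1..2).
Segment 3 missing -> gap begins at byte 83616; later segments buffered out of order.
Cumulative ACK = next expected in-order byte = 82772 + 434 + 410 = 83616

83616


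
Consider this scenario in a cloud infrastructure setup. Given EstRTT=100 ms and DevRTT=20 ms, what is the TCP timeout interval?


Given: EstRTT = 100 ms, DevRTT = 20 ms
Timeout = EstRTT + 4 * DevRTT
4 * DevRTT = 4 * 20 = 80
Timeout = 100 + 80 = 180 ms

180


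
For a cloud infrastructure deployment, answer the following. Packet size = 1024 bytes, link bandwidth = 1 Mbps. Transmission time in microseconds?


Given: packet = 1024 bytes, bandwidth = 1 Mbps
Packet in bits = 1024 * 8 = 8192 bits
Bandwidth = 1 * 10^6 = 1000000 bps
Time = 8192 / 1000000 seconds
Time in us = 8192 * 10^6 / 1000000 = 8192

8192


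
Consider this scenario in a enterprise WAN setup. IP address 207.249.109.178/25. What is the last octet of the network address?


Given: IP = 207.249.109.178, prefix = /25
Subnet mask = 255.255.255.128
Last octet of IP: 178
Last octet of mask: 128
Network last octet = 178 AND 128 = 128

128


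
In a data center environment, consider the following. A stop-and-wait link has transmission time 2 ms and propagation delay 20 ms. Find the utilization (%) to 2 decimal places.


Given: Ttrans = 2 ms, Tprop = 20 ms
RTT = 2 * Tprop = 2 * 20 = 40 ms
U = Ttrans / (Ttrans + RTT)
U = 2 / (2 + 40)
U = 2 / 42 = 0.047619
U% = 4.76%

4.76


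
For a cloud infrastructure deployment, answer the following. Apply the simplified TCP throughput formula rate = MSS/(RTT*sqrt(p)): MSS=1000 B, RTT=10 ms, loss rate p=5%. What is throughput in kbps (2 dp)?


Given: MSS = 1000 bytes, RTT = 10 ms, loss = 5%
RTT in seconds = 10 / 1000 = 0.01
Loss rate = 5% = 0.05
sqrt(loss) = sqrt(0.05) = 0.223606797750
Throughput (bytes/s) = 1000 / (0.01 * 0.223606797750) = 447213.5955
Throughput (kbps) = 447213.5955 * 8 / 1000 = 3577.708764 -> 3577.71 kbps (2 dp)

3577.71


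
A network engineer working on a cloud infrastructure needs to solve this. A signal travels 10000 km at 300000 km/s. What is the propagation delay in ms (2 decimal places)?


Given: distance = 10000 km, speed = 300000 km/s
Delay = distance / speed = 10000 / 300000 seconds
Delay in ms = 10000 * 1000 / 300000
Delay = 33.3333 ms
Rounded to 2 dp = 33.33 ms

33.33


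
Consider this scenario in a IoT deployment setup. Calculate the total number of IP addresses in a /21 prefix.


Given: CIDR prefix /21
Host bits = 32 - 21 = 11
Total addresses = 2^11 = 2048

2048


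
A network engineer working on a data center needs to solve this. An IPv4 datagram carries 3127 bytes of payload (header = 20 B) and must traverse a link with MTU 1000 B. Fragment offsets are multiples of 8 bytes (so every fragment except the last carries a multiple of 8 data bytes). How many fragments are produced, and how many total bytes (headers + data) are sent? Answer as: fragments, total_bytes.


Max data per non-final fragment = floor((MTU - header)/8)*8 = floor((1000 - 20)/8)*8 = floor(980/8)*8 = 976 B
Final fragment needs no 8-byte alignment: it can carry up to MTU - header = 980 B
Non-final fragments needed = ceil((payload - 980) / 976) = ceil(2147/976) = ceil(2.1998) = 3
Number of fragments = 3 + 1 = 4
Fragment sizes (data): 3 * 976 B + 199 B (last, 199 <= 980 OK)
Total bytes sent = payload + n_frags * header = 3127 + 4*20 = 3127 + 80 = 3207 B

4, 3207


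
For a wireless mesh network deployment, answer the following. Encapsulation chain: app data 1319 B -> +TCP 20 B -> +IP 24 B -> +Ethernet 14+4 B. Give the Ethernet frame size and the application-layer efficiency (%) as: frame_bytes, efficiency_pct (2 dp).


TCP segment = 1319 + 20 = 1339 B
IP packet = 1339 + 24 = 1363 B
Ethernet frame = 1363 + 14 + 4 = 1381 B
Efficiency = app / frame = 1319 / 1381 = 0.955105 = 95.5105% -> 95.51% (2 dp)

1381, 95.51


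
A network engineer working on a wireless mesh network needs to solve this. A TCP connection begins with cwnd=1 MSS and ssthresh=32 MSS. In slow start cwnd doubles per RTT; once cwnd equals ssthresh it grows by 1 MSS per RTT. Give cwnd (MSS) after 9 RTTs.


RTT 0: cwnd = 1 MSS (initial)
RTT 1: cwnd = 2 MSS (slow start, doubled)
RTT 2: cwnd = 4 MSS (slow start, doubled)
RTT 3: cwnd = 8 MSS (slow start, doubled)
RTT 4: cwnd = 16 MSS (slow start, doubled)
RTT 5: cwnd = 32 MSS (slow start, doubled)
RTT 6: cwnd = 33 MSS (congestion avoidance, +1)
RTT 7: cwnd = 34 MSS (congestion avoidance, +1)
RTT 8: cwnd = 35 MSS (congestion avoidance, +1)
RTT 9: cwnd = 36 MSS (congestion avoidance, +1)

36


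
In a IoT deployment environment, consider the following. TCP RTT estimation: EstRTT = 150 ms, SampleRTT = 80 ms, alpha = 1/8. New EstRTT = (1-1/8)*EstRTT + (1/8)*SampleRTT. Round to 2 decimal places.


Given: EstRTT = 150 ms, SampleRTT = 80 ms, alpha = 1/8
New EstRTT = (1 - alpha) * EstRTT + alpha * SampleRTT
(7/8) * 150 = 131.25
(1/8) * 80 = 10
New EstRTT = 131.25 + 10 = 141.25 ms -> 141.25 ms (2 dp)

141.25


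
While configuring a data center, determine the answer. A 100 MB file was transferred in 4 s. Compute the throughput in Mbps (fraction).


Given: file = 100 MB, time = 4 s
File in Mb = 100 * 8 = 800 Mb
Throughput = 800 / 4 Mbps
Throughput = 200 Mbps

200


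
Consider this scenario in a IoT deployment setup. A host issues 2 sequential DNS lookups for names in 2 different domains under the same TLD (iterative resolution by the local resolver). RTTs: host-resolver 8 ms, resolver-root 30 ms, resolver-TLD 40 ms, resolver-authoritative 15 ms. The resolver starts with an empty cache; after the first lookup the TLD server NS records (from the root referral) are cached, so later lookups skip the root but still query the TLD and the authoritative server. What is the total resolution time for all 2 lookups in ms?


Lookup 1 (cold cache): local + root + TLD + auth = 8 + 30 + 40 + 15 = 93 ms
Lookups 2..2 (TLD NS cached -> skip root; new domain -> still ask TLD and auth): local + TLD + auth = 8 + 40 + 15 = 63 ms each
Remaining 1 lookups: 1 * 63 = 63 ms
Total = 93 + 63 = 156 ms

156
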